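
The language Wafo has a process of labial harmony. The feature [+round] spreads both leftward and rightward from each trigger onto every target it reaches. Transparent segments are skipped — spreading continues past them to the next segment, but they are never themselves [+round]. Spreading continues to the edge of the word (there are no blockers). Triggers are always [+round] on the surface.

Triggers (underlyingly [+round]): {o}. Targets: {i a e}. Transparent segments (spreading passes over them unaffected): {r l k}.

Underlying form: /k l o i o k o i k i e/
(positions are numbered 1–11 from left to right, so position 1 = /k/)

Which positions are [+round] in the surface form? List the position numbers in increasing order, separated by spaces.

3 4 5 7 8 10 11

From /o/ at 3 rightward: 4 /i/ → [+round]; 5 /o/ is itself a trigger — this domain ends here.
From /o/ at 3 leftward: 2 /l/ transparent; 1 /k/ transparent; word edge.
From /o/ at 5 rightward: 6 /k/ transparent; 7 /o/ is itself a trigger — this domain ends here.
From /o/ at 5 leftward: 4 /i/ → [+round]; 3 /o/ is itself a trigger — this domain ends here.
From /o/ at 7 rightward: 8 /i/ → [+round]; 9 /k/ transparent; 10 /i/ → [+round]; 11 /e/ → [+round]; word edge.
From /o/ at 7 leftward: 6 /k/ transparent; 5 /o/ is itself a trigger — this domain ends here.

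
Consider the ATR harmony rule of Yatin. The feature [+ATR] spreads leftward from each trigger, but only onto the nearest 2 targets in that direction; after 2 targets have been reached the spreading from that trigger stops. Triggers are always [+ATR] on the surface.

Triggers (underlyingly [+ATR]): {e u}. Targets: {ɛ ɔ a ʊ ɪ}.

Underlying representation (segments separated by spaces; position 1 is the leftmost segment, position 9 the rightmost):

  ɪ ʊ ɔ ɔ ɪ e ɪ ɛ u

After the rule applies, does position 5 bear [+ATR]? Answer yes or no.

From /e/ at 6 leftward: 5 /ɪ/ → [+ATR]; 4 /ɔ/ → [+ATR]; bound reached.
From /u/ at 9 leftward: 8 /ɛ/ → [+ATR]; 7 /ɪ/ → [+ATR]; bound reached.
Targets with no active source: positions 1 2 3 stay [-ATR].
[+ATR] positions on the surface: 4 5 6 7 8 9.

yes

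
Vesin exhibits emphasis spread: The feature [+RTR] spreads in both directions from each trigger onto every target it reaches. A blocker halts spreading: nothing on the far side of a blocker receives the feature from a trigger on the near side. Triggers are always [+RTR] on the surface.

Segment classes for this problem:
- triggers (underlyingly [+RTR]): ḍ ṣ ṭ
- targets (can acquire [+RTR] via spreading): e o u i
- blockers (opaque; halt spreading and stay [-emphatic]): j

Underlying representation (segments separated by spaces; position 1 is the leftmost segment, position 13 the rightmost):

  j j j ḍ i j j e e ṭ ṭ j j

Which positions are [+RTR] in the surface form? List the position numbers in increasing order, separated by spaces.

4 5 8 9 10 11

From /ḍ/ at 4 rightward: 5 /i/ → [+RTR]; 6 /j/ blocks.
From /ḍ/ at 4 leftward: 3 /j/ blocks.
From /ṭ/ at 10 rightward: 11 /ṭ/ is itself a trigger — this domain ends here.
From /ṭ/ at 10 leftward: 9 /e/ → [+RTR]; 8 /e/ → [+RTR]; 7 /j/ blocks.
From /ṭ/ at 11 rightward: 12 /j/ blocks.
From /ṭ/ at 11 leftward: 10 /ṭ/ is itself a trigger — this domain ends here.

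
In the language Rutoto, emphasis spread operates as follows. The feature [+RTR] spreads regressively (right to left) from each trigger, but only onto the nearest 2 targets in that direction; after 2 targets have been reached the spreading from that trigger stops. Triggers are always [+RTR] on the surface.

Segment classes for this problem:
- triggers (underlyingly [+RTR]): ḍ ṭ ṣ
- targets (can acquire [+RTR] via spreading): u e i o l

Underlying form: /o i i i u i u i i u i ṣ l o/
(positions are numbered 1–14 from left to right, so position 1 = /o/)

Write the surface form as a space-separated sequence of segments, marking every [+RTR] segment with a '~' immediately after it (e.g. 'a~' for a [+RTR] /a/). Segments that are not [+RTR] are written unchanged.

From /ṣ/ at 12 leftward: 11 /i/ → [+RTR]; 10 /u/ → [+RTR]; bound reached.
Targets with no active source: positions 1 2 3 4 5 6 7 8 9 13 14 stay [-emphatic].
[+RTR] positions on the surface: 10 11 12.

o i i i u i u i i u~ i~ ṣ~ l o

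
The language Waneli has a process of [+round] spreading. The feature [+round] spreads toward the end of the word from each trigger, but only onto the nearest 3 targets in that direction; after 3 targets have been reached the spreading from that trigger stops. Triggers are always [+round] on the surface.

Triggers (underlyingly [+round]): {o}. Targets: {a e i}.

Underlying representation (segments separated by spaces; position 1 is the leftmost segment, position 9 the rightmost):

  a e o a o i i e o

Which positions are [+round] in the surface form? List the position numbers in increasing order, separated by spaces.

3 4 5 6 7 8 9

From /o/ at 3 rightward: 4 /a/ → [+round]; 5 /o/ is itself a trigger — this domain ends here.
From /o/ at 5 rightward: 6 /i/ → [+round]; 7 /i/ → [+round]; 8 /e/ → [+round]; bound reached.
From /o/ at 9 rightward: word edge.
Targets with no active source: positions 1 2 stay [-round].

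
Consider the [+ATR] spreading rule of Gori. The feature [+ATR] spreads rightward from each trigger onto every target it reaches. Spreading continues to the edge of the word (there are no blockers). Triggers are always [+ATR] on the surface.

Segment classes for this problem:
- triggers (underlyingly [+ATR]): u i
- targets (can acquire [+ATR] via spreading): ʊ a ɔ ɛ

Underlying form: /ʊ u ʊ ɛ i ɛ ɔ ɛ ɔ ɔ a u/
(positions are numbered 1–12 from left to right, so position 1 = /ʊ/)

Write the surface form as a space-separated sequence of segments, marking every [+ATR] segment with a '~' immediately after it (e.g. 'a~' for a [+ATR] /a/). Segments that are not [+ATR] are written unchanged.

From /u/ at 2 rightward: 3 /ʊ/ → [+ATR]; 4 /ɛ/ → [+ATR]; 5 /i/ is itself a trigger — this domain ends here.
From /i/ at 5 rightward: 6 /ɛ/ → [+ATR]; 7 /ɔ/ → [+ATR]; 8 /ɛ/ → [+ATR]; 9 /ɔ/ → [+ATR]; 10 /ɔ/ → [+ATR]; 11 /a/ → [+ATR]; 12 /u/ is itself a trigger — this domain ends here.
From /u/ at 12 rightward: word edge.
Target with no active source: position 1 stays [-ATR].
[+ATR] positions on the surface: 2 3 4 5 6 7 8 9 10 11 12.

ʊ u~ ʊ~ ɛ~ i~ ɛ~ ɔ~ ɛ~ ɔ~ ɔ~ a~ u~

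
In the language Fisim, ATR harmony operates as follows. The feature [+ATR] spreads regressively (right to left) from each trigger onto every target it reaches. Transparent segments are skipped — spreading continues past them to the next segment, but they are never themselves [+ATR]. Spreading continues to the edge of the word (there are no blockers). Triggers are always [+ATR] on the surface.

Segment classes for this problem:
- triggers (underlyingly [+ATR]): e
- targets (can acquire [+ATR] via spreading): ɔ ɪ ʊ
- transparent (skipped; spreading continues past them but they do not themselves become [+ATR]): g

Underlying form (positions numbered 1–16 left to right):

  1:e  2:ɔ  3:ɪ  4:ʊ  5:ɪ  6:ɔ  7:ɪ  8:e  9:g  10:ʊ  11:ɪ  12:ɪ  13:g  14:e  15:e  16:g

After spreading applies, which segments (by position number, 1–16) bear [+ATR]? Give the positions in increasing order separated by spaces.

From /e/ at 1 leftward: word edge.
From /e/ at 8 leftward: 7 /ɪ/ → [+ATR]; 6 /ɔ/ → [+ATR]; 5 /ɪ/ → [+ATR]; 4 /ʊ/ → [+ATR]; 3 /ɪ/ → [+ATR]; 2 /ɔ/ → [+ATR]; 1 /e/ is itself a trigger — this domain ends here.
From /e/ at 14 leftward: 13 /g/ transparent; 12 /ɪ/ → [+ATR]; 11 /ɪ/ → [+ATR]; 10 /ʊ/ → [+ATR]; 9 /g/ transparent; 8 /e/ is itself a trigger — this domain ends here.
From /e/ at 15 leftward: 14 /e/ is itself a trigger — this domain ends here.

1 2 3 4 5 6 7 8 10 11 12 14 15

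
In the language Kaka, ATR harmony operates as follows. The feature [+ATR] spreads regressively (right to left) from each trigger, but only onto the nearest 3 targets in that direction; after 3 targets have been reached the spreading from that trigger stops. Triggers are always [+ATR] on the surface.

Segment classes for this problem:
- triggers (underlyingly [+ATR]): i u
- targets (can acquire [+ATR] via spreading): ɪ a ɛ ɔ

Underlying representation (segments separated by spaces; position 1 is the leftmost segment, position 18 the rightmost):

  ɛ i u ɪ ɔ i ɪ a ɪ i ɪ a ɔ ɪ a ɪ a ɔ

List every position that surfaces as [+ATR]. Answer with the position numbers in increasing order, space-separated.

From /i/ at 2 leftward: 1 /ɛ/ → [+ATR]; word edge.
From /u/ at 3 leftward: 2 /i/ is itself a trigger — this domain ends here.
From /i/ at 6 leftward: 5 /ɔ/ → [+ATR]; 4 /ɪ/ → [+ATR]; 3 /u/ is itself a trigger — this domain ends here.
From /i/ at 10 leftward: 9 /ɪ/ → [+ATR]; 8 /a/ → [+ATR]; 7 /ɪ/ → [+ATR]; bound reached.
Targets with no active source: positions 11 12 13 14 15 16 17 18 stay [-ATR].

1 2 3 4 5 6 7 8 9 10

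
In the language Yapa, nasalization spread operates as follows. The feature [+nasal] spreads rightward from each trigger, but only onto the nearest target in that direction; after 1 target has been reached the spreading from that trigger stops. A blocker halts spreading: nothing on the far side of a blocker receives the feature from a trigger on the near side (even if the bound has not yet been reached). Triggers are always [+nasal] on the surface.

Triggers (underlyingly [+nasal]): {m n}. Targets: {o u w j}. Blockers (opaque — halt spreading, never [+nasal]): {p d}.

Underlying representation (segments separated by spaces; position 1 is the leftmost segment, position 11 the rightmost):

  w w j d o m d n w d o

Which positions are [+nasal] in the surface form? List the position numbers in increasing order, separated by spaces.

From /m/ at 6 rightward: 7 /d/ blocks.
From /n/ at 8 rightward: 9 /w/ → [+nasal]; bound reached.
Targets with no active source: positions 1 2 3 5 11 stay [-nasal].

6 8 9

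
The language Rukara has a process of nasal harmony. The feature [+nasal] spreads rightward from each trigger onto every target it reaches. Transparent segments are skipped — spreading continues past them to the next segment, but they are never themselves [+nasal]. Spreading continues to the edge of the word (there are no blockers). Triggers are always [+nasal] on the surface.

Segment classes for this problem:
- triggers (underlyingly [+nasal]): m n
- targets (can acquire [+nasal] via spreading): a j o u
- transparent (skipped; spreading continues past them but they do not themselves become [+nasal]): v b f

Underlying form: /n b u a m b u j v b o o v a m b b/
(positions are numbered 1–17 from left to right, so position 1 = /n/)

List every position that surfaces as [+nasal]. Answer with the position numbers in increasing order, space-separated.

From /n/ at 1 rightward: 2 /b/ transparent; 3 /u/ → [+nasal]; 4 /a/ → [+nasal]; 5 /m/ is itself a trigger — this domain ends here.
From /m/ at 5 rightward: 6 /b/ transparent; 7 /u/ → [+nasal]; 8 /j/ → [+nasal]; 9 /v/ transparent; 10 /b/ transparent; 11 /o/ → [+nasal]; 12 /o/ → [+nasal]; 13 /v/ transparent; 14 /a/ → [+nasal]; 15 /m/ is itself a trigger — this domain ends here.
From /m/ at 15 rightward: 16 /b/ transparent; 17 /b/ transparent; word edge.

1 3 4 5 7 8 11 12 14 15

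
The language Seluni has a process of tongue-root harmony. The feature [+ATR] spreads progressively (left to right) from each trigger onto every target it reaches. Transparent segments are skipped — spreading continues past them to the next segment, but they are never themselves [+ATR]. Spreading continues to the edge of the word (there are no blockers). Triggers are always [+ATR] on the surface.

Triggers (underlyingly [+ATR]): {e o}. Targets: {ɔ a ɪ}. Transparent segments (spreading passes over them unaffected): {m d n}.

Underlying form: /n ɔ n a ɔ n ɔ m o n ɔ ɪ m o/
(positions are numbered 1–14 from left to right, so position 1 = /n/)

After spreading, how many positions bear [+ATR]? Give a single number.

4

From /o/ at 9 rightward: 10 /n/ transparent; 11 /ɔ/ → [+ATR]; 12 /ɪ/ → [+ATR]; 13 /m/ transparent; 14 /o/ is itself a trigger — this domain ends here.
From /o/ at 14 rightward: word edge.
Targets with no active source: positions 2 4 5 7 stay [-ATR].
[+ATR] positions on the surface: 9 11 12 14.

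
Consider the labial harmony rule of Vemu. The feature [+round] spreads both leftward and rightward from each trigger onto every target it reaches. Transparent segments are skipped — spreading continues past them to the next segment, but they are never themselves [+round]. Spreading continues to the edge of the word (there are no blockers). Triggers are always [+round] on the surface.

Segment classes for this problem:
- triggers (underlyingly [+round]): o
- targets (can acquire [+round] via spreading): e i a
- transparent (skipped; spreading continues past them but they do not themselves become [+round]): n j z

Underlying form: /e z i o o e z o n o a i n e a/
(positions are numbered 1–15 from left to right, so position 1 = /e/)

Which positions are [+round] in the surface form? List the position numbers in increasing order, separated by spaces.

From /o/ at 4 rightward: 5 /o/ is itself a trigger — this domain ends here.
From /o/ at 4 leftward: 3 /i/ → [+round]; 2 /z/ transparent; 1 /e/ → [+round]; word edge.
From /o/ at 5 rightward: 6 /e/ → [+round]; 7 /z/ transparent; 8 /o/ is itself a trigger — this domain ends here.
From /o/ at 5 leftward: 4 /o/ is itself a trigger — this domain ends here.
From /o/ at 8 rightward: 9 /n/ transparent; 10 /o/ is itself a trigger — this domain ends here.
From /o/ at 8 leftward: 7 /z/ transparent; 6 /e/ → [+round]; 5 /o/ is itself a trigger — this domain ends here.
From /o/ at 10 rightward: 11 /a/ → [+round]; 12 /i/ → [+round]; 13 /n/ transparent; 14 /e/ → [+round]; 15 /a/ → [+round]; word edge.
From /o/ at 10 leftward: 9 /n/ transparent; 8 /o/ is itself a trigger — this domain ends here.

1 3 4 5 6 8 10 11 12 14 15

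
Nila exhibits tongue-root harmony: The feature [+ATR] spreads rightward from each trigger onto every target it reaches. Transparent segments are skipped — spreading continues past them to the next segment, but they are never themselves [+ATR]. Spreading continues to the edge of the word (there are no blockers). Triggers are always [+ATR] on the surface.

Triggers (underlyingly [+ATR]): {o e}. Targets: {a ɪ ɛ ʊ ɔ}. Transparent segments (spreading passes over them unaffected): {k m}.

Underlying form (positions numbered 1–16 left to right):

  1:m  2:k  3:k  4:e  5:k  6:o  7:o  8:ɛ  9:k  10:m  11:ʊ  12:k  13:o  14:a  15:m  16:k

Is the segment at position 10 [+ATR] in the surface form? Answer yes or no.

From /e/ at 4 rightward: 5 /k/ transparent; 6 /o/ is itself a trigger — this domain ends here.
From /o/ at 6 rightward: 7 /o/ is itself a trigger — this domain ends here.
From /o/ at 7 rightward: 8 /ɛ/ → [+ATR]; 9 /k/ transparent; 10 /m/ transparent; 11 /ʊ/ → [+ATR]; 12 /k/ transparent; 13 /o/ is itself a trigger — this domain ends here.
From /o/ at 13 rightward: 14 /a/ → [+ATR]; 15 /m/ transparent; 16 /k/ transparent; word edge.
[+ATR] positions on the surface: 4 6 7 8 11 13 14.

no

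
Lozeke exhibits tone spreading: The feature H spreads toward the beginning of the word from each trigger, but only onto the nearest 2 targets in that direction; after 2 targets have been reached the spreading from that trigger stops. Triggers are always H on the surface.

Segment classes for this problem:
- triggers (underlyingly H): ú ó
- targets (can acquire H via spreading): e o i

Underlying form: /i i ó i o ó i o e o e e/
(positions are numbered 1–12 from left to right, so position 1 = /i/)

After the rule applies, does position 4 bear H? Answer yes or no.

yes

From /ó/ at 3 leftward: 2 /i/ → H; 1 /i/ → H; bound reached.
From /ó/ at 6 leftward: 5 /o/ → H; 4 /i/ → H; bound reached.
Targets with no active source: positions 7 8 9 10 11 12 stay [-high tone].
H positions on the surface: 1 2 3 4 5 6.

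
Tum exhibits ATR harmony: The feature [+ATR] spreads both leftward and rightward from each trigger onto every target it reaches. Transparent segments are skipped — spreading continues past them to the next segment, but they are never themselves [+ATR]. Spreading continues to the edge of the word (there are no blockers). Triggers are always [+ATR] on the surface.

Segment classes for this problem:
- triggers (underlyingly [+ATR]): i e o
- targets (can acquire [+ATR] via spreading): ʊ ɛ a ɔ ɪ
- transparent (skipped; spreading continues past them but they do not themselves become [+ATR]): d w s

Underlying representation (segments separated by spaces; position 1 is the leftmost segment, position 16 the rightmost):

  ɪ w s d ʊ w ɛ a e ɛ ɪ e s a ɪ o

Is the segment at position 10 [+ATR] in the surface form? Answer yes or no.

yes

From /e/ at 9 rightward: 10 /ɛ/ → [+ATR]; 11 /ɪ/ → [+ATR]; 12 /e/ is itself a trigger — this domain ends here.
From /e/ at 9 leftward: 8 /a/ → [+ATR]; 7 /ɛ/ → [+ATR]; 6 /w/ transparent; 5 /ʊ/ → [+ATR]; 4 /d/ transparent; 3 /s/ transparent; 2 /w/ transparent; 1 /ɪ/ → [+ATR]; word edge.
From /e/ at 12 rightward: 13 /s/ transparent; 14 /a/ → [+ATR]; 15 /ɪ/ → [+ATR]; 16 /o/ is itself a trigger — this domain ends here.
From /e/ at 12 leftward: 11 /ɪ/ → [+ATR]; 10 /ɛ/ → [+ATR]; 9 /e/ is itself a trigger — this domain ends here.
From /o/ at 16 rightward: word edge.
From /o/ at 16 leftward: 15 /ɪ/ → [+ATR]; 14 /a/ → [+ATR]; 13 /s/ transparent; 12 /e/ is itself a trigger — this domain ends here.
[+ATR] positions on the surface: 1 5 7 8 9 10 11 12 14 15 16.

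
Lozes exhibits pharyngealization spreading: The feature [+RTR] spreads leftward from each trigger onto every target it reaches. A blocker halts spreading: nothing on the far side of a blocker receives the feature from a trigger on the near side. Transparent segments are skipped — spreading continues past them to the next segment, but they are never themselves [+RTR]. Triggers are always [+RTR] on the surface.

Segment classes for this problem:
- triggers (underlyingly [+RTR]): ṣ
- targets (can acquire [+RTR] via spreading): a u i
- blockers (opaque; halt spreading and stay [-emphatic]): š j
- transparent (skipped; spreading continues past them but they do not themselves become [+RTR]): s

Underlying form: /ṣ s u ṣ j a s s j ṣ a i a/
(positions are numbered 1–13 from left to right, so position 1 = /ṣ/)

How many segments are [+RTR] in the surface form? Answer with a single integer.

From /ṣ/ at 1 leftward: word edge.
From /ṣ/ at 4 leftward: 3 /u/ → [+RTR]; 2 /s/ transparent; 1 /ṣ/ is itself a trigger — this domain ends here.
From /ṣ/ at 10 leftward: 9 /j/ blocks.
Targets with no active source: positions 6 11 12 13 stay [-emphatic].
[+RTR] positions on the surface: 1 3 4 10.

4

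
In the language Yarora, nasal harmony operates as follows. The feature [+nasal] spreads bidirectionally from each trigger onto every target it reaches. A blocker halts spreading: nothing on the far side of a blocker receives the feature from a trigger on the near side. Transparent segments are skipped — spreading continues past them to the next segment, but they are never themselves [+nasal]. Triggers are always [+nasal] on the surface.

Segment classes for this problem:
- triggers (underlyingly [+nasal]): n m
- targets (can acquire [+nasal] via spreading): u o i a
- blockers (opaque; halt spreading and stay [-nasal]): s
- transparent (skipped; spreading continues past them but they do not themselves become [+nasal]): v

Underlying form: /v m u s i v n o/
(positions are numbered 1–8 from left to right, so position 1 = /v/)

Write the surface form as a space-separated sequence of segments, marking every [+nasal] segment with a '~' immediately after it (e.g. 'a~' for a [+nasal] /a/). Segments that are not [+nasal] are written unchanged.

v m~ u~ s i~ v n~ o~

From /m/ at 2 rightward: 3 /u/ → [+nasal]; 4 /s/ blocks.
From /m/ at 2 leftward: 1 /v/ transparent; word edge.
From /n/ at 7 rightward: 8 /o/ → [+nasal]; word edge.
From /n/ at 7 leftward: 6 /v/ transparent; 5 /i/ → [+nasal]; 4 /s/ blocks.
[+nasal] positions on the surface: 2 3 5 7 8.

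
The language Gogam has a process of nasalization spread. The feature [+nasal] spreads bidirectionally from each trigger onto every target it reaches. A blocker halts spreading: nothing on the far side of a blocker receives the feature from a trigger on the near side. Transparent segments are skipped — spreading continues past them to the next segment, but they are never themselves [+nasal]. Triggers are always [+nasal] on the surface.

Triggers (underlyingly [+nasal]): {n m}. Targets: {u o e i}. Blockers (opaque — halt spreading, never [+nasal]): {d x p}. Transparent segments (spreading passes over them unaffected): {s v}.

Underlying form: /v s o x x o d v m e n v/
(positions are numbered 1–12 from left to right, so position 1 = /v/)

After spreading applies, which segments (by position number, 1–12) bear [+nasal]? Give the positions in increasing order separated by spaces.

9 10 11

From /m/ at 9 rightward: 10 /e/ → [+nasal]; 11 /n/ is itself a trigger — this domain ends here.
From /m/ at 9 leftward: 8 /v/ transparent; 7 /d/ blocks.
From /n/ at 11 rightward: 12 /v/ transparent; word edge.
From /n/ at 11 leftward: 10 /e/ → [+nasal]; 9 /m/ is itself a trigger — this domain ends here.
Targets with no active source: positions 3 6 stay [-nasal].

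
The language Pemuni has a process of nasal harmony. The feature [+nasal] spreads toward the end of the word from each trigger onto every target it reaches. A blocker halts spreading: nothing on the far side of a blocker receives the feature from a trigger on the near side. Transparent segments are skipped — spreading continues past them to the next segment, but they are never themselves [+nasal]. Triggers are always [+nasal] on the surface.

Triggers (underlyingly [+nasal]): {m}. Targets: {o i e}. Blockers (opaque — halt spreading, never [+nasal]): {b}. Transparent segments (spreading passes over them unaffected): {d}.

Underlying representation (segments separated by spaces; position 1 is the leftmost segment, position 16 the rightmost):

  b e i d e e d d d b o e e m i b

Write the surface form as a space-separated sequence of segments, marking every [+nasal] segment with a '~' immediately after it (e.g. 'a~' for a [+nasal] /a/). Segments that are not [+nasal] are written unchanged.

b e i d e e d d d b o e e m~ i~ b

From /m/ at 14 rightward: 15 /i/ → [+nasal]; 16 /b/ blocks.
Targets with no active source: positions 2 3 5 6 11 12 13 stay [-nasal].
[+nasal] positions on the surface: 14 15.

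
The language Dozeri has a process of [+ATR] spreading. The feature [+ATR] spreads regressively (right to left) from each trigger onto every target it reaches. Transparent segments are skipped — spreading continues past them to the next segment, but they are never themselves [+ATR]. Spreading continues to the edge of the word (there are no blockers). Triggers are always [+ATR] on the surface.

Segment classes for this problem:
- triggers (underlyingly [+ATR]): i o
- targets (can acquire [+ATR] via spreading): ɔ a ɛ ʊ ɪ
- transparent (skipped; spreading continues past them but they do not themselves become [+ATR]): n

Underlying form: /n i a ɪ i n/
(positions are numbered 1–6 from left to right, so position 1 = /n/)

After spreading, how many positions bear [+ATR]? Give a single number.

From /i/ at 2 leftward: 1 /n/ transparent; word edge.
From /i/ at 5 leftward: 4 /ɪ/ → [+ATR]; 3 /a/ → [+ATR]; 2 /i/ is itself a trigger — this domain ends here.
[+ATR] positions on the surface: 2 3 4 5.

4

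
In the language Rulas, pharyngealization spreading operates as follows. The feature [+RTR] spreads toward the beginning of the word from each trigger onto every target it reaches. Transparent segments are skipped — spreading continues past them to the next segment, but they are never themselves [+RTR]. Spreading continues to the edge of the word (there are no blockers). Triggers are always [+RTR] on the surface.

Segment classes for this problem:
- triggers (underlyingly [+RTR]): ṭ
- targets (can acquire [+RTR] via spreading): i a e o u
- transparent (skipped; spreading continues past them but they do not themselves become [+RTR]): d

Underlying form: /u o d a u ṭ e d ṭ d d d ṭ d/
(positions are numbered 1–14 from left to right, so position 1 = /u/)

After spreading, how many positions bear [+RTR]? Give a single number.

8

From /ṭ/ at 6 leftward: 5 /u/ → [+RTR]; 4 /a/ → [+RTR]; 3 /d/ transparent; 2 /o/ → [+RTR]; 1 /u/ → [+RTR]; word edge.
From /ṭ/ at 9 leftward: 8 /d/ transparent; 7 /e/ → [+RTR]; 6 /ṭ/ is itself a trigger — this domain ends here.
From /ṭ/ at 13 leftward: 12 /d/ transparent; 11 /d/ transparent; 10 /d/ transparent; 9 /ṭ/ is itself a trigger — this domain ends here.
[+RTR] positions on the surface: 1 2 4 5 6 7 9 13.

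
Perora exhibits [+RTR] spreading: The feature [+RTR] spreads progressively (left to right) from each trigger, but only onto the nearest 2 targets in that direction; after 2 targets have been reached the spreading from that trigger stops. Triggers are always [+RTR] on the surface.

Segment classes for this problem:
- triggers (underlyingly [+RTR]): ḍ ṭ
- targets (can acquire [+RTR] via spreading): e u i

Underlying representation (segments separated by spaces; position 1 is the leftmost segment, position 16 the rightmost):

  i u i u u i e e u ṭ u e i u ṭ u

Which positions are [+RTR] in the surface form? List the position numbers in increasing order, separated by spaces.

From /ṭ/ at 10 rightward: 11 /u/ → [+RTR]; 12 /e/ → [+RTR]; bound reached.
From /ṭ/ at 15 rightward: 16 /u/ → [+RTR]; word edge.
Targets with no active source: positions 1 2 3 4 5 6 7 8 9 13 14 stay [-emphatic].

10 11 12 15 16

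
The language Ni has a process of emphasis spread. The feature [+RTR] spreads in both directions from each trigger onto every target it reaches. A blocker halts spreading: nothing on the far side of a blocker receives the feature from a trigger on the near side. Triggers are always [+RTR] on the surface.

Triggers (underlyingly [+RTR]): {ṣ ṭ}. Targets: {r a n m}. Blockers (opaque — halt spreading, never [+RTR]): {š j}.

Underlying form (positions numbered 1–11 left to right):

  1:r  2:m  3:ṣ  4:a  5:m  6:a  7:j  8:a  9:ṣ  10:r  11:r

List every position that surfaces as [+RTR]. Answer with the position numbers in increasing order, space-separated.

1 2 3 4 5 6 8 9 10 11

From /ṣ/ at 3 rightward: 4 /a/ → [+RTR]; 5 /m/ → [+RTR]; 6 /a/ → [+RTR]; 7 /j/ blocks.
From /ṣ/ at 3 leftward: 2 /m/ → [+RTR]; 1 /r/ → [+RTR]; word edge.
From /ṣ/ at 9 rightward: 10 /r/ → [+RTR]; 11 /r/ → [+RTR]; word edge.
From /ṣ/ at 9 leftward: 8 /a/ → [+RTR]; 7 /j/ blocks.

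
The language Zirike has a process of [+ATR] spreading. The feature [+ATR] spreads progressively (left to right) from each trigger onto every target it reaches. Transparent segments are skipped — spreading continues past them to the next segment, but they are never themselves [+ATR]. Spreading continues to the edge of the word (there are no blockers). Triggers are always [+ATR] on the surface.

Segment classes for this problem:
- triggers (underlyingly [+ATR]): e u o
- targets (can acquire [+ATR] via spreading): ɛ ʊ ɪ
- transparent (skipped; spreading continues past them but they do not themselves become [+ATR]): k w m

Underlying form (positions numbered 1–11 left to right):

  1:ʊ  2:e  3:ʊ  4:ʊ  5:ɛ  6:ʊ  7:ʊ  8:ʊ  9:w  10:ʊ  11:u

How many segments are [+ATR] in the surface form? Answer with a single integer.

9

From /e/ at 2 rightward: 3 /ʊ/ → [+ATR]; 4 /ʊ/ → [+ATR]; 5 /ɛ/ → [+ATR]; 6 /ʊ/ → [+ATR]; 7 /ʊ/ → [+ATR]; 8 /ʊ/ → [+ATR]; 9 /w/ transparent; 10 /ʊ/ → [+ATR]; 11 /u/ is itself a trigger — this domain ends here.
From /u/ at 11 rightward: word edge.
Target with no active source: position 1 stays [-ATR].
[+ATR] positions on the surface: 2 3 4 5 6 7 8 10 11.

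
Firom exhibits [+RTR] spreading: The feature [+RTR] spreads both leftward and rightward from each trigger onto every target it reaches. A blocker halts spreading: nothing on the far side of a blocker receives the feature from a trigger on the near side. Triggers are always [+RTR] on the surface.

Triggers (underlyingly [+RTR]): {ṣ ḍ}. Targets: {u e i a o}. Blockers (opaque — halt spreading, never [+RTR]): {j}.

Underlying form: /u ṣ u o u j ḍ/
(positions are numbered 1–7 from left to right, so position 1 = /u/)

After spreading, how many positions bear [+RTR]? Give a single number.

6

From /ṣ/ at 2 rightward: 3 /u/ → [+RTR]; 4 /o/ → [+RTR]; 5 /u/ → [+RTR]; 6 /j/ blocks.
From /ṣ/ at 2 leftward: 1 /u/ → [+RTR]; word edge.
From /ḍ/ at 7 rightward: word edge.
From /ḍ/ at 7 leftward: 6 /j/ blocks.
[+RTR] positions on the surface: 1 2 3 4 5 7.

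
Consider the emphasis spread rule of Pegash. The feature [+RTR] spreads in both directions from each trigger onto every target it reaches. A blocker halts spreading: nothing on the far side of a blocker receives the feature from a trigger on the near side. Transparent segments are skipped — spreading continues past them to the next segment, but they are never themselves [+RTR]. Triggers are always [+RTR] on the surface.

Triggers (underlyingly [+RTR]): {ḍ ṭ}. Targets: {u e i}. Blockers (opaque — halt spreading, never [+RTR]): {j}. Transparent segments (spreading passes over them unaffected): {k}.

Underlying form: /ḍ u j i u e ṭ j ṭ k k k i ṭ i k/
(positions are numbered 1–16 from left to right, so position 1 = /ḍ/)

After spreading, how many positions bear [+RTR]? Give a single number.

10

From /ḍ/ at 1 rightward: 2 /u/ → [+RTR]; 3 /j/ blocks.
From /ḍ/ at 1 leftward: word edge.
From /ṭ/ at 7 rightward: 8 /j/ blocks.
From /ṭ/ at 7 leftward: 6 /e/ → [+RTR]; 5 /u/ → [+RTR]; 4 /i/ → [+RTR]; 3 /j/ blocks.
From /ṭ/ at 9 rightward: 10 /k/ transparent; 11 /k/ transparent; 12 /k/ transparent; 13 /i/ → [+RTR]; 14 /ṭ/ is itself a trigger — this domain ends here.
From /ṭ/ at 9 leftward: 8 /j/ blocks.
From /ṭ/ at 14 rightward: 15 /i/ → [+RTR]; 16 /k/ transparent; word edge.
From /ṭ/ at 14 leftward: 13 /i/ → [+RTR]; 12 /k/ transparent; 11 /k/ transparent; 10 /k/ transparent; 9 /ṭ/ is itself a trigger — this domain ends here.
[+RTR] positions on the surface: 1 2 4 5 6 7 9 13 14 15.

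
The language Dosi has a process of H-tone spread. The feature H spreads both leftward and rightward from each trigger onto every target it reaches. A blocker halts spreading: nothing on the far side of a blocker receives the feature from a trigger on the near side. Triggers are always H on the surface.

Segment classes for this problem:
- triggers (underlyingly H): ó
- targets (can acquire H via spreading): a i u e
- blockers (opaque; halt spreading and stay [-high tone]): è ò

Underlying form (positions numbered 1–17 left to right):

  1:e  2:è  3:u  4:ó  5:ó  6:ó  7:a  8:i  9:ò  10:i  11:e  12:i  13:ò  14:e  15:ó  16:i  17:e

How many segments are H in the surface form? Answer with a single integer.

From /ó/ at 4 rightward: 5 /ó/ is itself a trigger — this domain ends here.
From /ó/ at 4 leftward: 3 /u/ → H; 2 /è/ blocks.
From /ó/ at 5 rightward: 6 /ó/ is itself a trigger — this domain ends here.
From /ó/ at 5 leftward: 4 /ó/ is itself a trigger — this domain ends here.
From /ó/ at 6 rightward: 7 /a/ → H; 8 /i/ → H; 9 /ò/ blocks.
From /ó/ at 6 leftward: 5 /ó/ is itself a trigger — this domain ends here.
From /ó/ at 15 rightward: 16 /i/ → H; 17 /e/ → H; word edge.
From /ó/ at 15 leftward: 14 /e/ → H; 13 /ò/ blocks.
Targets with no active source: positions 1 10 11 12 stay [-high tone].
H positions on the surface: 3 4 5 6 7 8 14 15 16 17.

10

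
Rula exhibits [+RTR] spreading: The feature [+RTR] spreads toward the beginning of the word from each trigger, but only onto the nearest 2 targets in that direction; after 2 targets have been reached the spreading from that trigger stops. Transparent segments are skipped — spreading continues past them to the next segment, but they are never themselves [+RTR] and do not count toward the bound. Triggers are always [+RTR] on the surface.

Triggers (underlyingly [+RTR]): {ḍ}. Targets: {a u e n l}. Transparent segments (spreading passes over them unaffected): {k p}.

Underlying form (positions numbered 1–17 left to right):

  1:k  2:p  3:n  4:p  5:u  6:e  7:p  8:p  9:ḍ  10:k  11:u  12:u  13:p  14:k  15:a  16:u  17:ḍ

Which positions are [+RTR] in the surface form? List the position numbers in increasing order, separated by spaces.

From /ḍ/ at 9 leftward: 8 /p/ transparent; 7 /p/ transparent; 6 /e/ → [+RTR]; 5 /u/ → [+RTR]; bound reached.
From /ḍ/ at 17 leftward: 16 /u/ → [+RTR]; 15 /a/ → [+RTR]; bound reached.
Targets with no active source: positions 3 11 12 stay [-emphatic].

5 6 9 15 16 17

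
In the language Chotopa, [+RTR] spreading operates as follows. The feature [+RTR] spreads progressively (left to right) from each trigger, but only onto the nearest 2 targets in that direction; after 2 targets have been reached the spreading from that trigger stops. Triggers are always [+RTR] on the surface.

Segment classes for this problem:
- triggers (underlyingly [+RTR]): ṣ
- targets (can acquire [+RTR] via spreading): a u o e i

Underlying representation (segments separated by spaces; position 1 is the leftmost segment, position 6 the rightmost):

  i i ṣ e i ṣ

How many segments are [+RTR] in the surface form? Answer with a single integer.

4

From /ṣ/ at 3 rightward: 4 /e/ → [+RTR]; 5 /i/ → [+RTR]; bound reached.
From /ṣ/ at 6 rightward: word edge.
Targets with no active source: positions 1 2 stay [-emphatic].
[+RTR] positions on the surface: 3 4 5 6.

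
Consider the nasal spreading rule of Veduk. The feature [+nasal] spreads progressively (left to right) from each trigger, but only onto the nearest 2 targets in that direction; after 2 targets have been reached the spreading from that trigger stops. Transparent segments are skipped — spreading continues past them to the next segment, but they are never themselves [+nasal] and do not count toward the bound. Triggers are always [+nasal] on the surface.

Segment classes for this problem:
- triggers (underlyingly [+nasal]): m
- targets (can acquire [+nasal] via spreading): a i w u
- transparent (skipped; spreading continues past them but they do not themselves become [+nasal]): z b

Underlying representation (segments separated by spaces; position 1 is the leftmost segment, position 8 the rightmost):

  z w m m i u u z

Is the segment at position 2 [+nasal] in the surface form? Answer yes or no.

no

From /m/ at 3 rightward: 4 /m/ is itself a trigger — this domain ends here.
From /m/ at 4 rightward: 5 /i/ → [+nasal]; 6 /u/ → [+nasal]; bound reached.
Targets with no active source: positions 2 7 stay [-nasal].
[+nasal] positions on the surface: 3 4 5 6.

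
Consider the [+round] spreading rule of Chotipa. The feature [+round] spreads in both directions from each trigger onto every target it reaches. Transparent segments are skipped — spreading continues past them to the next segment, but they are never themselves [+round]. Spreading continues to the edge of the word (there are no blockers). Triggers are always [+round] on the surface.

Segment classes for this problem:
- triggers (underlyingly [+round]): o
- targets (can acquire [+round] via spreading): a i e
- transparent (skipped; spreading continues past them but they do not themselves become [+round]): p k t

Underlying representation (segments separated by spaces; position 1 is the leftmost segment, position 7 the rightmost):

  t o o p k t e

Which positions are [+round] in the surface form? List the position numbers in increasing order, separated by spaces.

2 3 7

From /o/ at 2 rightward: 3 /o/ is itself a trigger — this domain ends here.
From /o/ at 2 leftward: 1 /t/ transparent; word edge.
From /o/ at 3 rightward: 4 /p/ transparent; 5 /k/ transparent; 6 /t/ transparent; 7 /e/ → [+round]; word edge.
From /o/ at 3 leftward: 2 /o/ is itself a trigger — this domain ends here.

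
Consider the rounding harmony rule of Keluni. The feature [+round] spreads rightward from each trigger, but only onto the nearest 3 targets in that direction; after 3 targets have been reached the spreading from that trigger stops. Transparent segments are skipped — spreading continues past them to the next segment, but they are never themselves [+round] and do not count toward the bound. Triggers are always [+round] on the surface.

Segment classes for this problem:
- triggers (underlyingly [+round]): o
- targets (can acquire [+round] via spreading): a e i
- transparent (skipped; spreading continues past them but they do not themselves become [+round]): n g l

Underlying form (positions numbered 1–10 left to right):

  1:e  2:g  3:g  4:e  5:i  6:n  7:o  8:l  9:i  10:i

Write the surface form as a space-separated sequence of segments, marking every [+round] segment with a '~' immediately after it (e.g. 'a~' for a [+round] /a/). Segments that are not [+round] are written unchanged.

e g g e i n o~ l i~ i~

From /o/ at 7 rightward: 8 /l/ transparent; 9 /i/ → [+round]; 10 /i/ → [+round]; word edge.
Targets with no active source: positions 1 4 5 stay [-round].
[+round] positions on the surface: 7 9 10.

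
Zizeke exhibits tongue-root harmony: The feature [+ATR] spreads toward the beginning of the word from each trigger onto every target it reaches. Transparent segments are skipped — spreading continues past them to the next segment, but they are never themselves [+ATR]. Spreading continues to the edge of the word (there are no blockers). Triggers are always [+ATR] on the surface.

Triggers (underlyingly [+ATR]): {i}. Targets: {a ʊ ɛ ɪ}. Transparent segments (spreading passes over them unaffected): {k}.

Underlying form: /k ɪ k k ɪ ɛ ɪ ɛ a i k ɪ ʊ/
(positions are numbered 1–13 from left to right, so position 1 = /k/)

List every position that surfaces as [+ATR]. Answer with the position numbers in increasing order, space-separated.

2 5 6 7 8 9 10

From /i/ at 10 leftward: 9 /a/ → [+ATR]; 8 /ɛ/ → [+ATR]; 7 /ɪ/ → [+ATR]; 6 /ɛ/ → [+ATR]; 5 /ɪ/ → [+ATR]; 4 /k/ transparent; 3 /k/ transparent; 2 /ɪ/ → [+ATR]; 1 /k/ transparent; word edge.
Targets with no active source: positions 12 13 stay [-ATR].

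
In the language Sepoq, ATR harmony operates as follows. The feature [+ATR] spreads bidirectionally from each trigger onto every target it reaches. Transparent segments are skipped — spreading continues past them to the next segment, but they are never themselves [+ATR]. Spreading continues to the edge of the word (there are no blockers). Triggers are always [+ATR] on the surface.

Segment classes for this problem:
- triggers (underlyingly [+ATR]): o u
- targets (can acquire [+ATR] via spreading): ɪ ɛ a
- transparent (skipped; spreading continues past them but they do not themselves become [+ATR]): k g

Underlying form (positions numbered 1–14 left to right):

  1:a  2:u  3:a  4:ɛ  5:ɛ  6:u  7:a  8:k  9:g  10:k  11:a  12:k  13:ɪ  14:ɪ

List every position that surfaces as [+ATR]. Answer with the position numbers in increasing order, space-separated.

1 2 3 4 5 6 7 11 13 14

From /u/ at 2 rightward: 3 /a/ → [+ATR]; 4 /ɛ/ → [+ATR]; 5 /ɛ/ → [+ATR]; 6 /u/ is itself a trigger — this domain ends here.
From /u/ at 2 leftward: 1 /a/ → [+ATR]; word edge.
From /u/ at 6 rightward: 7 /a/ → [+ATR]; 8 /k/ transparent; 9 /g/ transparent; 10 /k/ transparent; 11 /a/ → [+ATR]; 12 /k/ transparent; 13 /ɪ/ → [+ATR]; 14 /ɪ/ → [+ATR]; word edge.
From /u/ at 6 leftward: 5 /ɛ/ → [+ATR]; 4 /ɛ/ → [+ATR]; 3 /a/ → [+ATR]; 2 /u/ is itself a trigger — this domain ends here.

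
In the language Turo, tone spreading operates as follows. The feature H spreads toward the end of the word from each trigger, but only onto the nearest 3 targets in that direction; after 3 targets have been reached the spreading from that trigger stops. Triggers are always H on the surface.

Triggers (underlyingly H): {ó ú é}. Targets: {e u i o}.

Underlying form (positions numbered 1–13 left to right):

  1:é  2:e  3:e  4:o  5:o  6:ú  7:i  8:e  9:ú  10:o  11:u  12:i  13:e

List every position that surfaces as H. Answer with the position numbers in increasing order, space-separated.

From /é/ at 1 rightward: 2 /e/ → H; 3 /e/ → H; 4 /o/ → H; bound reached.
From /ú/ at 6 rightward: 7 /i/ → H; 8 /e/ → H; 9 /ú/ is itself a trigger — this domain ends here.
From /ú/ at 9 rightward: 10 /o/ → H; 11 /u/ → H; 12 /i/ → H; bound reached.
Targets with no active source: positions 5 13 stay [-high tone].

1 2 3 4 6 7 8 9 10 11 12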